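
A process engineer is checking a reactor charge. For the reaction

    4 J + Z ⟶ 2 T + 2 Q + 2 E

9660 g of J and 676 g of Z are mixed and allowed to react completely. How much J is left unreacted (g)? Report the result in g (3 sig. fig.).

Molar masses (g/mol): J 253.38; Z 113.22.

n(J) = 9660 / 253.38 = 38.12 mol
n(Z) = 676.0 / 113.22 = 5.971 mol
n/ν for J = 38.12/4 = 9.530
n/ν for Z = 5.971/1 = 5.971
Smallest n/ν is Z → limiting reagent.
J consumed = (4/1) × 5.971 = 23.88 mol
J remaining = 38.12 − 23.88 = 14.24 mol
mass = 14.24 × 253.38 = 3608 g

3610 g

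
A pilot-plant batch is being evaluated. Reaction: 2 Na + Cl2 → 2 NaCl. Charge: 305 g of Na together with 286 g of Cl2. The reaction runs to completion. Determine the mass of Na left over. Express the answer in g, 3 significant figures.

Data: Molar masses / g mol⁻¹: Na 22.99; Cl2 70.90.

120 g

n(Na) = 305.0 / 22.99 = 13.27 mol
n(Cl2) = 286.0 / 70.90 = 4.034 mol
n/ν → Na: 6.635, Cl2: 4.034; Cl2 is limiting.
Na consumed = (2/1) × 4.034 = 8.068 mol
Na remaining = 13.27 − 8.068 = 5.202 mol
mass = 5.202 × 22.99 = 119.6 g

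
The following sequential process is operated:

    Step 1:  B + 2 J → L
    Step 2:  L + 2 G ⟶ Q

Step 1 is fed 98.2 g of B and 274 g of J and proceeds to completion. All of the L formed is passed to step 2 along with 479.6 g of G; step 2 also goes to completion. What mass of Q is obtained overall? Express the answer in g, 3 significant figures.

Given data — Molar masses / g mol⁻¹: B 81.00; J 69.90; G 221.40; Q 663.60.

719 g

Step 1:
n(B) = 98.20 / 81.00 = 1.212 mol
n(J) = 274.0 / 69.90 = 3.920 mol
n/ν for B = 1.212/1 = 1.212
n/ν for J = 3.920/2 = 1.960
Smallest n/ν is B → limiting reagent.
n(L) produced = (1/1) × 1.212 = 1.212 mol
Step 2:
n(L) available = 1.212 mol
n(G) = 479.6 / 221.40 = 2.166 mol
n/ν for L = 1.212/1 = 1.212
n/ν for G = 2.166/2 = 1.083
Smallest n/ν is G → limiting reagent.
n(Q) = (1/2) × 2.166 = 1.083 mol
mass = 1.083 × 663.60 = 718.7 g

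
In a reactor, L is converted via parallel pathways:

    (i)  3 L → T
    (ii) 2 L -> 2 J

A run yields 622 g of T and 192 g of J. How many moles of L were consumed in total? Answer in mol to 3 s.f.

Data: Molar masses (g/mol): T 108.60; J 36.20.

n(T) = 622 / 108.60 = 5.727 mol
n(J) = 192 / 36.20 = 5.304 mol
n(L) via (i) = (3/1)×5.727 = 17.18 mol
n(L) via (ii) = (2/2)×5.304 = 5.304 mol
total n(L) = 17.18 + 5.304 = 22.48 mol

22.5 mol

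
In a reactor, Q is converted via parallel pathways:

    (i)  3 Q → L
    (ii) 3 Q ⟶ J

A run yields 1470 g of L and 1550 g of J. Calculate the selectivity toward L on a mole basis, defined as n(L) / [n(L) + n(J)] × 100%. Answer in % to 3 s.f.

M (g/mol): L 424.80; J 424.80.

n(L) = 1470 / 424.80 = 3.460 mol
n(J) = 1550 / 424.80 = 3.649 mol
selectivity = 3.460/(3.460+3.649) × 100 = 48.67 %

48.7 %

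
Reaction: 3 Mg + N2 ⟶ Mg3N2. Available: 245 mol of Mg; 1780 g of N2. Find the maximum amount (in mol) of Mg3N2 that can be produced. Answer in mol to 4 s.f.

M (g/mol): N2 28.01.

63.55 mol

n(Mg) = 245.0 mol
n(N2) = 1780 / 28.01 = 63.55 mol
n/ν for Mg = 245.0/3 = 81.67
n/ν for N2 = 63.55/1 = 63.55
Smallest n/ν is N2 → limiting reagent.
n(Mg3N2) = (1/1) × 63.55 = 63.55 mol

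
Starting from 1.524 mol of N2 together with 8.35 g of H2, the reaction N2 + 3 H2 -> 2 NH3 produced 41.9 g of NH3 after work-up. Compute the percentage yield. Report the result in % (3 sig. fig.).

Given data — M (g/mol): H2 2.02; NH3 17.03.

n(N2) = 1.524 mol
n(H2) = 8.350 / 2.02 = 4.134 mol
n/ν for N2 = 1.524/1 = 1.524
n/ν for H2 = 4.134/3 = 1.378
Smallest n/ν is H2 → limiting reagent.
theoretical n(NH3) = (2/3) × 4.134 = 2.756 mol → 46.93 g
% yield = 41.9 / 46.93 × 100 = 89.28 %

89.3 %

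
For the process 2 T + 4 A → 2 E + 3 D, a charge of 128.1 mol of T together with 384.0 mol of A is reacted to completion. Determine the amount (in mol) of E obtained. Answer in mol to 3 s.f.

128 mol

n(T) = 128.1 mol
n(A) = 384.0 mol
n/ν for T = 128.1/2 = 64.05
n/ν for A = 384.0/4 = 96.00
Smallest n/ν is T → limiting reagent.
n(E) = (2/2) × 128.1 = 128.1 mol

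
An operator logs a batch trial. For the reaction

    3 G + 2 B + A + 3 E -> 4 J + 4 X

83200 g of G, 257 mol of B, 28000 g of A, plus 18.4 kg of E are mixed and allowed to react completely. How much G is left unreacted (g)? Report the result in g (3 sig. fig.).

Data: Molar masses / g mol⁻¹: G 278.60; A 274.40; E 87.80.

n(G) = 83200 / 278.60 = 298.6 mol
n(B) = 257.0 mol
n(A) = 28000 / 274.40 = 102.0 mol
n(E) = 18.40×1000 / 87.80 = 209.6 mol
n/ν for G = 298.6/3 = 99.53
n/ν for B = 257.0/2 = 128.5
n/ν for A = 102.0/1 = 102.0
n/ν for E = 209.6/3 = 69.87
Smallest n/ν is E → limiting reagent.
G consumed = (3/3) × 209.6 = 209.6 mol
G remaining = 298.6 − 209.6 = 89.00 mol
mass = 89.00 × 278.60 = 24800 g

24800 g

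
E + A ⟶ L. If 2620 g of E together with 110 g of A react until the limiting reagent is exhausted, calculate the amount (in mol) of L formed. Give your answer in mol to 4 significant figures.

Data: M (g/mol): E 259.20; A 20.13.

5.464 mol

n(E) = 2620 / 259.20 = 10.11 mol
n(A) = 110.0 / 20.13 = 5.464 mol
n/ν for E = 10.11/1 = 10.11
n/ν for A = 5.464/1 = 5.464
Smallest n/ν is A → limiting reagent.
n(L) = (1/1) × 5.464 = 5.464 mol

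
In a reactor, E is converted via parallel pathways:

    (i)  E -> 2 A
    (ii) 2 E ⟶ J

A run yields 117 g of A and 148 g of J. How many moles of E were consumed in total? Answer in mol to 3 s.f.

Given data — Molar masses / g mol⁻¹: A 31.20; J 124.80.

4.25 mol

n(A) = 117 / 31.20 = 3.750 mol
n(J) = 148 / 124.80 = 1.186 mol
n(E) via (i) = (1/2)×3.750 = 1.875 mol
n(E) via (ii) = (2/1)×1.186 = 2.372 mol
total n(E) = 1.875 + 2.372 = 4.247 mol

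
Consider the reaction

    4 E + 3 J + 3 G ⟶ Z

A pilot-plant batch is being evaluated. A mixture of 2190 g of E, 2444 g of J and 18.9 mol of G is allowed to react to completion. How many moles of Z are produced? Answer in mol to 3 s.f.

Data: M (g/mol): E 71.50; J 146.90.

5.55 mol

n(E) = 2190 / 71.50 = 30.63 mol
n(J) = 2444 / 146.90 = 16.64 mol
n(G) = 18.90 mol
n/ν for E = 30.63/4 = 7.658
n/ν for J = 16.64/3 = 5.547
n/ν for G = 18.90/3 = 6.300
Smallest n/ν is J → limiting reagent.
n(Z) = (1/3) × 16.64 = 5.547 mol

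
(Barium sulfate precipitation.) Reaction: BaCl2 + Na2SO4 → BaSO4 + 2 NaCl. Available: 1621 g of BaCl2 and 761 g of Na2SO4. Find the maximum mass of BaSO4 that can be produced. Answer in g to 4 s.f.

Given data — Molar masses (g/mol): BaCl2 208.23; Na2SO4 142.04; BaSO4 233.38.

1250 g

n(BaCl2) = 1621 / 208.23 = 7.785 mol
n(Na2SO4) = 761.0 / 142.04 = 5.358 mol
n/ν for BaCl2 = 7.785/1 = 7.785
n/ν for Na2SO4 = 5.358/1 = 5.358
Smallest n/ν is Na2SO4 → limiting reagent.
n(BaSO4) = (1/1) × 5.358 = 5.358 mol
mass = 5.358 × 233.38 = 1250 g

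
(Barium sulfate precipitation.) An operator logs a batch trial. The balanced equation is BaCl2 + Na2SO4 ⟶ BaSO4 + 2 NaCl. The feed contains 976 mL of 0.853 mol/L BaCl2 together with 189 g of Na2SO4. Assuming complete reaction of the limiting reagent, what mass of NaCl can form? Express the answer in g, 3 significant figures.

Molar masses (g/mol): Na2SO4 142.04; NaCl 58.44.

97.3 g

n(BaCl2) = 0.853 × 976.0/1000 = 0.8325 mol
n(Na2SO4) = 189.0 / 142.04 = 1.331 mol
n/ν → BaCl2: 0.8325, Na2SO4: 1.331; BaCl2 is limiting.
n(NaCl) = (2/1) × 0.8325 = 1.665 mol
mass = 1.665 × 58.44 = 97.30 g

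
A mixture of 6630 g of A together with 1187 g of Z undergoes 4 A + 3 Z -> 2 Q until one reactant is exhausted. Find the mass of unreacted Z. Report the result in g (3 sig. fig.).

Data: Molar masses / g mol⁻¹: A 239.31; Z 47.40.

202 g

n(A) = 6630 / 239.31 = 27.70 mol
n(Z) = 1187 / 47.40 = 25.04 mol
n/ν → A: 6.925, Z: 8.347; A is limiting.
Z consumed = (3/4) × 27.70 = 20.78 mol
Z remaining = 25.04 − 20.78 = 4.260 mol
mass = 4.260 × 47.40 = 201.9 g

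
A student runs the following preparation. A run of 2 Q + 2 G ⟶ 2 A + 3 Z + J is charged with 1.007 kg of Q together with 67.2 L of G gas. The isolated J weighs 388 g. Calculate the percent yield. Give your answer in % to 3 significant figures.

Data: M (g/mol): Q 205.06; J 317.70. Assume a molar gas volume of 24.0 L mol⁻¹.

87.2 %

n(Q) = 1.007×1000 / 205.06 = 4.911 mol
n(G) = 67.20 / 24.0 = 2.800 mol
n/ν for Q = 4.911/2 = 2.456
n/ν for G = 2.800/2 = 1.400
Smallest n/ν is G → limiting reagent.
theoretical n(J) = (1/2) × 2.800 = 1.400 mol → 444.8 g
% yield = 388 / 444.8 × 100 = 87.23 %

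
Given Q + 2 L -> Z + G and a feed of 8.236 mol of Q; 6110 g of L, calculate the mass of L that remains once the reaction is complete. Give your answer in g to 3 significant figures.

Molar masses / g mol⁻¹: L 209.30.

n(Q) = 8.236 mol
n(L) = 6110 / 209.30 = 29.19 mol
n/ν → Q: 8.236, L: 14.60; Q is limiting.
L consumed = (2/1) × 8.236 = 16.47 mol
L remaining = 29.19 − 16.47 = 12.72 mol
mass = 12.72 × 209.30 = 2662 g

2660 g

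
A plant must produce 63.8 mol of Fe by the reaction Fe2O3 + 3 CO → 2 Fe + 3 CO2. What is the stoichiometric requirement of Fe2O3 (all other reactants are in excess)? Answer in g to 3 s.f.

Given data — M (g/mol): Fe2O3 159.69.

n(Fe) = 63.80 mol
n(Fe2O3) = (1/2) × 63.80 = 31.90 mol
mass = 31.90 × 159.69 = 5094 g

5090 g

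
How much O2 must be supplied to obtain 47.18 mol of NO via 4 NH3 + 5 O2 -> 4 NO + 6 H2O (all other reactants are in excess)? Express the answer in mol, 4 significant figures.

n(NO) = 47.18 mol
n(O2) = (5/4) × 47.18 = 58.98 mol

58.98 mol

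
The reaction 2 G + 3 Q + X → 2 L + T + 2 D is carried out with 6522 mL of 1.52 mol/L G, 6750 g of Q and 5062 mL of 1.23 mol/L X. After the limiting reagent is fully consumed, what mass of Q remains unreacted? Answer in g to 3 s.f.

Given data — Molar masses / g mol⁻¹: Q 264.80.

2810 g

n(G) = 1.52 × 6522/1000 = 9.913 mol
n(Q) = 6750 / 264.80 = 25.49 mol
n(X) = 1.23 × 5062/1000 = 6.226 mol
n/ν for G = 9.913/2 = 4.957
n/ν for Q = 25.49/3 = 8.497
n/ν for X = 6.226/1 = 6.226
Smallest n/ν is G → limiting reagent.
Q consumed = (3/2) × 9.913 = 14.87 mol
Q remaining = 25.49 − 14.87 = 10.62 mol
mass = 10.62 × 264.80 = 2812 g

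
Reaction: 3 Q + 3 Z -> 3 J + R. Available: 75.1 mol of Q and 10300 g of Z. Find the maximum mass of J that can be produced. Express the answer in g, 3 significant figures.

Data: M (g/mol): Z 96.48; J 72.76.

n(Q) = 75.10 mol
n(Z) = 10300 / 96.48 = 106.8 mol
n/ν for Q = 75.10/3 = 25.03
n/ν for Z = 106.8/3 = 35.60
Smallest n/ν is Q → limiting reagent.
n(J) = (3/3) × 75.10 = 75.10 mol
mass = 75.10 × 72.76 = 5464 g

5460 g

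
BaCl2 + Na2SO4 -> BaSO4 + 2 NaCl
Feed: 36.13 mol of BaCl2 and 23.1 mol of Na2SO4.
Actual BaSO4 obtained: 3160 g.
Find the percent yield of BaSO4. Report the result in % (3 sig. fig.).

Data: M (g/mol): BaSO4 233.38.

58.6 %

n(BaCl2) = 36.13 mol
n(Na2SO4) = 23.10 mol
n/ν → BaCl2: 36.13, Na2SO4: 23.10; Na2SO4 is limiting.
theoretical n(BaSO4) = (1/1) × 23.10 = 23.10 mol → 5391 g
% yield = 3160 / 5391 × 100 = 58.62 %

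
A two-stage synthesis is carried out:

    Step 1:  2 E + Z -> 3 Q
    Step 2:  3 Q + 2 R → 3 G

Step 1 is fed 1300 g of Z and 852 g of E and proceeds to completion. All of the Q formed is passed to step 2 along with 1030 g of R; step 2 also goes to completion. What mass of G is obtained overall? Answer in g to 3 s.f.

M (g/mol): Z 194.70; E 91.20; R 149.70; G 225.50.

2330 g

Step 1:
n(Z) = 1300 / 194.70 = 6.677 mol
n(E) = 852.0 / 91.20 = 9.342 mol
n/ν → Z: 6.677, E: 4.671; E is limiting.
n(Q) produced = (3/2) × 9.342 = 14.01 mol
Step 2:
n(Q) available = 14.01 mol
n(R) = 1030 / 149.70 = 6.880 mol
n/ν → Q: 4.670, R: 3.440; R is limiting.
n(G) = (3/2) × 6.880 = 10.32 mol
mass = 10.32 × 225.50 = 2327 g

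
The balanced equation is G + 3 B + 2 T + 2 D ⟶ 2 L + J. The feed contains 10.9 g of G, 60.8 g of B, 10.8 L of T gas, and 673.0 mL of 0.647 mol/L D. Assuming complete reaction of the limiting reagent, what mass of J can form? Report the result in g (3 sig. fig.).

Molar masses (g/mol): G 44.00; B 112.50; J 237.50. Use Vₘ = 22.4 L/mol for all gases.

n(G) = 10.90 / 44.00 = 0.2477 mol
n(B) = 60.80 / 112.50 = 0.5404 mol
n(T) = 10.80 / 22.4 = 0.4821 mol
n(D) = 0.647 × 673.0/1000 = 0.4354 mol
n/ν → G: 0.2477, B: 0.1801, T: 0.2411, D: 0.2177; B is limiting.
n(J) = (1/3) × 0.5404 = 0.1801 mol
mass = 0.1801 × 237.50 = 42.77 g

42.8 g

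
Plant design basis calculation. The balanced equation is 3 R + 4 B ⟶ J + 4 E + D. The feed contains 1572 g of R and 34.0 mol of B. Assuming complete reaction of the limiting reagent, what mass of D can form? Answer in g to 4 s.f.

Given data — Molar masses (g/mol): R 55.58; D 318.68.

n(R) = 1572 / 55.58 = 28.28 mol
n(B) = 34.00 mol
n/ν for R = 28.28/3 = 9.427
n/ν for B = 34.00/4 = 8.500
Smallest n/ν is B → limiting reagent.
n(D) = (1/4) × 34.00 = 8.500 mol
mass = 8.500 × 318.68 = 2709 g

2709 g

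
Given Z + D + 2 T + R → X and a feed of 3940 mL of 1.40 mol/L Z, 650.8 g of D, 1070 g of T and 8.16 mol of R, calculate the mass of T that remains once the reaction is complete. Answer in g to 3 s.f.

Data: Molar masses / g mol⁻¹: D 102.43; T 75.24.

240 g

n(Z) = 1.40 × 3940/1000 = 5.516 mol
n(D) = 650.8 / 102.43 = 6.354 mol
n(T) = 1070 / 75.24 = 14.22 mol
n(R) = 8.160 mol
n/ν for Z = 5.516/1 = 5.516
n/ν for D = 6.354/1 = 6.354
n/ν for T = 14.22/2 = 7.110
n/ν for R = 8.160/1 = 8.160
Smallest n/ν is Z → limiting reagent.
T consumed = (2/1) × 5.516 = 11.03 mol
T remaining = 14.22 − 11.03 = 3.190 mol
mass = 3.190 × 75.24 = 240.0 g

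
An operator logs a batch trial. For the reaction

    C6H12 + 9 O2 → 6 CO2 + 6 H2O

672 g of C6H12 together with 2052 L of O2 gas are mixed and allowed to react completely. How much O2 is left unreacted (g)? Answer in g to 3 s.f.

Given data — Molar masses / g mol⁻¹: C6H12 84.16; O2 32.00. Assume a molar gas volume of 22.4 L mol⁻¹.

632 g

n(C6H12) = 672.0 / 84.16 = 7.985 mol
n(O2) = 2052 / 22.4 = 91.61 mol
n/ν for C6H12 = 7.985/1 = 7.985
n/ν for O2 = 91.61/9 = 10.18
Smallest n/ν is C6H12 → limiting reagent.
O2 consumed = (9/1) × 7.985 = 71.87 mol
O2 remaining = 91.61 − 71.87 = 19.74 mol
mass = 19.74 × 32.00 = 631.7 g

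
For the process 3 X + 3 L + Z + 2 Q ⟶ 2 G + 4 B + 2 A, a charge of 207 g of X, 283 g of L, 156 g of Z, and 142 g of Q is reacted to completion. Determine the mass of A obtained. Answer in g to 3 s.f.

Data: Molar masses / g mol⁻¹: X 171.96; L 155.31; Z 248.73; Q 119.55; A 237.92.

n(X) = 207.0 / 171.96 = 1.204 mol
n(L) = 283.0 / 155.31 = 1.822 mol
n(Z) = 156.0 / 248.73 = 0.6272 mol
n(Q) = 142.0 / 119.55 = 1.188 mol
n/ν for X = 1.204/3 = 0.4013
n/ν for L = 1.822/3 = 0.6073
n/ν for Z = 0.6272/1 = 0.6272
n/ν for Q = 1.188/2 = 0.5940
Smallest n/ν is X → limiting reagent.
n(A) = (2/3) × 1.204 = 0.8027 mol
mass = 0.8027 × 237.92 = 191.0 g

191 g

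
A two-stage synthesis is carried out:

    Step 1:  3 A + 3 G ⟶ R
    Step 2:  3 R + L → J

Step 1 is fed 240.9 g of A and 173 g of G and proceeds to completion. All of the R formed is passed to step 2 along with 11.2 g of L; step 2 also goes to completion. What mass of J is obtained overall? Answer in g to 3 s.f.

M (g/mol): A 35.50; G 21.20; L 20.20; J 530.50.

Step 1:
n(A) = 240.9 / 35.50 = 6.786 mol
n(G) = 173.0 / 21.20 = 8.160 mol
n/ν → A: 2.262, G: 2.720; A is limiting.
n(R) produced = (1/3) × 6.786 = 2.262 mol
Step 2:
n(R) available = 2.262 mol
n(L) = 11.20 / 20.20 = 0.5545 mol
n/ν → R: 0.7540, L: 0.5545; L is limiting.
n(J) = (1/1) × 0.5545 = 0.5545 mol
mass = 0.5545 × 530.50 = 294.2 g

294 g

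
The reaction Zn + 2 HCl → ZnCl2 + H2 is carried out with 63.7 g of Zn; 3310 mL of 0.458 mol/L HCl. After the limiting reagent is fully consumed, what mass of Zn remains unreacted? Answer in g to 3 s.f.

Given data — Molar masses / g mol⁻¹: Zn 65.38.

n(Zn) = 63.70 / 65.38 = 0.9743 mol
n(HCl) = 0.458 × 3310/1000 = 1.516 mol
n/ν for Zn = 0.9743/1 = 0.9743
n/ν for HCl = 1.516/2 = 0.7580
Smallest n/ν is HCl → limiting reagent.
Zn consumed = (1/2) × 1.516 = 0.7580 mol
Zn remaining = 0.9743 − 0.7580 = 0.2163 mol
mass = 0.2163 × 65.38 = 14.14 g

14.1 g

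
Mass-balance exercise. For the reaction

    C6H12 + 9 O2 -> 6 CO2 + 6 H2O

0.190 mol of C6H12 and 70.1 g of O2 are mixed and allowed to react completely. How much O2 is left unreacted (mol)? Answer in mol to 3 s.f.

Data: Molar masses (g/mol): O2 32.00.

0.481 mol

n(C6H12) = 0.1900 mol
n(O2) = 70.10 / 32.00 = 2.191 mol
n/ν → C6H12: 0.1900, O2: 0.2434; C6H12 is limiting.
O2 consumed = (9/1) × 0.1900 = 1.710 mol
O2 remaining = 2.191 − 1.710 = 0.4810 mol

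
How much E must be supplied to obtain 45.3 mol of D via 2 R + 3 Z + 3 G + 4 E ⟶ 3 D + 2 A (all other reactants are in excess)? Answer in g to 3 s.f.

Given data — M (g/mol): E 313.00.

n(D) = 45.30 mol
n(E) = (4/3) × 45.30 = 60.40 mol
mass = 60.40 × 313.00 = 18910 g

18900 g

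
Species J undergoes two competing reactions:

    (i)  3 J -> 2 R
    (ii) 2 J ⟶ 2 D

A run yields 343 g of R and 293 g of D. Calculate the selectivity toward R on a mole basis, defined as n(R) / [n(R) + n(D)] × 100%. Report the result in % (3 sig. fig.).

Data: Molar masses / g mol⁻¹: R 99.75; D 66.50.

n(R) = 343 / 99.75 = 3.439 mol
n(D) = 293 / 66.50 = 4.406 mol
selectivity = 3.439/(3.439+4.406) × 100 = 43.84 %

43.8 %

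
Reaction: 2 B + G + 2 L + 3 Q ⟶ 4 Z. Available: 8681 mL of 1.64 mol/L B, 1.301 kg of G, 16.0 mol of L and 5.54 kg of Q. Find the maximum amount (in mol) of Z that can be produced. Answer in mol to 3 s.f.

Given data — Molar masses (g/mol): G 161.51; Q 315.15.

23.4 mol

n(B) = 1.64 × 8681/1000 = 14.24 mol
n(G) = 1.301×1000 / 161.51 = 8.055 mol
n(L) = 16.00 mol
n(Q) = 5.540×1000 / 315.15 = 17.58 mol
n/ν → B: 7.120, G: 8.055, L: 8.000, Q: 5.860; Q is limiting.
n(Z) = (4/3) × 17.58 = 23.44 mol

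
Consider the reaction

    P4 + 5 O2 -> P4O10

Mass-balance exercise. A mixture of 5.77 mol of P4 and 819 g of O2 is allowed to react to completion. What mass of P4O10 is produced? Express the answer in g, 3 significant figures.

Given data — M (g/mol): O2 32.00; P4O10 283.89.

1450 g

n(P4) = 5.770 mol
n(O2) = 819.0 / 32.00 = 25.59 mol
n/ν for P4 = 5.770/1 = 5.770
n/ν for O2 = 25.59/5 = 5.118
Smallest n/ν is O2 → limiting reagent.
n(P4O10) = (1/5) × 25.59 = 5.118 mol
mass = 5.118 × 283.89 = 1453 g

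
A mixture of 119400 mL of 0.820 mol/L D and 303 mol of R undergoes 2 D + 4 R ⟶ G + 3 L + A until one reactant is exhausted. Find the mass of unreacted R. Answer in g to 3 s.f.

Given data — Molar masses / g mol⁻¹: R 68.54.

n(D) = 0.820 × 119400/1000 = 97.91 mol
n(R) = 303.0 mol
n/ν → D: 48.96, R: 75.75; D is limiting.
R consumed = (4/2) × 97.91 = 195.8 mol
R remaining = 303.0 − 195.8 = 107.2 mol
mass = 107.2 × 68.54 = 7347 g

7350 g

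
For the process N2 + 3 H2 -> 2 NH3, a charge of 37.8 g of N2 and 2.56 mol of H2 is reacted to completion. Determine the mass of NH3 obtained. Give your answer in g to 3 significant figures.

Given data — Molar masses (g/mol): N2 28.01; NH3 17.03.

29.1 g

n(N2) = 37.80 / 28.01 = 1.350 mol
n(H2) = 2.560 mol
n/ν → N2: 1.350, H2: 0.8533; H2 is limiting.
n(NH3) = (2/3) × 2.560 = 1.707 mol
mass = 1.707 × 17.03 = 29.07 g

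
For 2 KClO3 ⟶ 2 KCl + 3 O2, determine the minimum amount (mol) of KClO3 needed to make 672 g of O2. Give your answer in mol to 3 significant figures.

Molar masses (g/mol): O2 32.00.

14.0 mol

n(O2) = 672 / 32.00 = 21.00 mol
n(KClO3) = (2/3) × 21.00 = 14.00 mol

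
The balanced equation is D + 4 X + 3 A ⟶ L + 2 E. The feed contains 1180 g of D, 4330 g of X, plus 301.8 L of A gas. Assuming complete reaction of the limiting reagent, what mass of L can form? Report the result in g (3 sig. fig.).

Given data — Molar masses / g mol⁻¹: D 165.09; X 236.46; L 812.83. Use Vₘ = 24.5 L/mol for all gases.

3340 g

n(D) = 1180 / 165.09 = 7.148 mol
n(X) = 4330 / 236.46 = 18.31 mol
n(A) = 301.8 / 24.5 = 12.32 mol
n/ν for D = 7.148/1 = 7.148
n/ν for X = 18.31/4 = 4.578
n/ν for A = 12.32/3 = 4.107
Smallest n/ν is A → limiting reagent.
n(L) = (1/3) × 12.32 = 4.107 mol
mass = 4.107 × 812.83 = 3338 g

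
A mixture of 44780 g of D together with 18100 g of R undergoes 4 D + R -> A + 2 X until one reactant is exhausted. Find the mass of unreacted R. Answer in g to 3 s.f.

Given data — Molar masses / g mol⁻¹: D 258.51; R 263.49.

6690 g

n(D) = 44780 / 258.51 = 173.2 mol
n(R) = 18100 / 263.49 = 68.69 mol
n/ν for D = 173.2/4 = 43.30
n/ν for R = 68.69/1 = 68.69
Smallest n/ν is D → limiting reagent.
R consumed = (1/4) × 173.2 = 43.30 mol
R remaining = 68.69 − 43.30 = 25.39 mol
mass = 25.39 × 263.49 = 6690 g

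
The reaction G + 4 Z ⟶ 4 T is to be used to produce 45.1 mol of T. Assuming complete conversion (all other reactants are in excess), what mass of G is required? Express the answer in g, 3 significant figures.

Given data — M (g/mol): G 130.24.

n(T) = 45.10 mol
n(G) = (1/4) × 45.10 = 11.28 mol
mass = 11.28 × 130.24 = 1469 g

1470 g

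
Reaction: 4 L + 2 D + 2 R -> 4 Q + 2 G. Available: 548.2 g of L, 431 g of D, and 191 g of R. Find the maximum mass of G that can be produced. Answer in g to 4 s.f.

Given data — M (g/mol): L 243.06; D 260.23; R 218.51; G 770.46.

n(L) = 548.2 / 243.06 = 2.255 mol
n(D) = 431.0 / 260.23 = 1.656 mol
n(R) = 191.0 / 218.51 = 0.8741 mol
n/ν → L: 0.5638, D: 0.8280, R: 0.4371; R is limiting.
n(G) = (2/2) × 0.8741 = 0.8741 mol
mass = 0.8741 × 770.46 = 673.5 g

673.5 g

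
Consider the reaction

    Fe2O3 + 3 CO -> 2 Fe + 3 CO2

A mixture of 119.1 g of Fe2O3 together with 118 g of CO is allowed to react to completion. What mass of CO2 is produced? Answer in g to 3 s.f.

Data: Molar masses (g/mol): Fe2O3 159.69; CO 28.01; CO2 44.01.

98.5 g

n(Fe2O3) = 119.1 / 159.69 = 0.7458 mol
n(CO) = 118.0 / 28.01 = 4.213 mol
n/ν → Fe2O3: 0.7458, CO: 1.404; Fe2O3 is limiting.
n(CO2) = (3/1) × 0.7458 = 2.237 mol
mass = 2.237 × 44.01 = 98.45 g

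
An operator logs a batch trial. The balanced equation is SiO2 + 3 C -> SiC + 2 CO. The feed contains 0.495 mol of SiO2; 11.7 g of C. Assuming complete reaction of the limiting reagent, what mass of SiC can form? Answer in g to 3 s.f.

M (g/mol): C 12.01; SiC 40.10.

n(SiO2) = 0.4950 mol
n(C) = 11.70 / 12.01 = 0.9742 mol
n/ν for SiO2 = 0.4950/1 = 0.4950
n/ν for C = 0.9742/3 = 0.3247
Smallest n/ν is C → limiting reagent.
n(SiC) = (1/3) × 0.9742 = 0.3247 mol
mass = 0.3247 × 40.10 = 13.02 g

13.0 g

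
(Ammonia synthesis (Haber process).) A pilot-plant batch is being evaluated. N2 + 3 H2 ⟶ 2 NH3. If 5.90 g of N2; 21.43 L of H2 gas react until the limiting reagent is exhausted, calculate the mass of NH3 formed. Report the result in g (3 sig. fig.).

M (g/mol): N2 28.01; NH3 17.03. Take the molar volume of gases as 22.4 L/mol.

n(N2) = 5.900 / 28.01 = 0.2106 mol
n(H2) = 21.43 / 22.4 = 0.9567 mol
n/ν for N2 = 0.2106/1 = 0.2106
n/ν for H2 = 0.9567/3 = 0.3189
Smallest n/ν is N2 → limiting reagent.
n(NH3) = (2/1) × 0.2106 = 0.4212 mol
mass = 0.4212 × 17.03 = 7.173 g

7.17 g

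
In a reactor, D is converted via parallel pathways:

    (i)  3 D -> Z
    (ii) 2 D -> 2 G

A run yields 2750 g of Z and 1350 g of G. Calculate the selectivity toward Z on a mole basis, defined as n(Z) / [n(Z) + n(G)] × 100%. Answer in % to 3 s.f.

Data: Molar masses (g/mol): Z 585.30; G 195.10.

n(Z) = 2750 / 585.30 = 4.698 mol
n(G) = 1350 / 195.10 = 6.920 mol
selectivity = 4.698/(4.698+6.920) × 100 = 40.44 %

40.4 %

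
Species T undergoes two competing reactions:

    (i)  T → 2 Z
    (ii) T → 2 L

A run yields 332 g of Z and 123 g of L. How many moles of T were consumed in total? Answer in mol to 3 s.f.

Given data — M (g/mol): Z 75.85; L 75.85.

3.00 mol

n(Z) = 332 / 75.85 = 4.377 mol
n(L) = 123 / 75.85 = 1.622 mol
n(T) via (i) = (1/2)×4.377 = 2.189 mol
n(T) via (ii) = (1/2)×1.622 = 0.8110 mol
total n(T) = 2.189 + 0.8110 = 3.000 mol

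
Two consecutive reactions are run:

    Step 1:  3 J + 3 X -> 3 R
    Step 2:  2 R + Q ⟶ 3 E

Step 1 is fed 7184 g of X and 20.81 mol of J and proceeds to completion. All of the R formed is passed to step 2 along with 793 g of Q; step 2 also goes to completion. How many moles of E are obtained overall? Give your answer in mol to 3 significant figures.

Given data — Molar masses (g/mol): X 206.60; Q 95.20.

25.0 mol

Step 1:
n(X) = 7184 / 206.60 = 34.77 mol
n(J) = 20.81 mol
n/ν for X = 34.77/3 = 11.59
n/ν for J = 20.81/3 = 6.937
Smallest n/ν is J → limiting reagent.
n(R) produced = (3/3) × 20.81 = 20.81 mol
Step 2:
n(R) available = 20.81 mol
n(Q) = 793.0 / 95.20 = 8.330 mol
n/ν for R = 20.81/2 = 10.41
n/ν for Q = 8.330/1 = 8.330
Smallest n/ν is Q → limiting reagent.
n(E) = (3/1) × 8.330 = 24.99 mol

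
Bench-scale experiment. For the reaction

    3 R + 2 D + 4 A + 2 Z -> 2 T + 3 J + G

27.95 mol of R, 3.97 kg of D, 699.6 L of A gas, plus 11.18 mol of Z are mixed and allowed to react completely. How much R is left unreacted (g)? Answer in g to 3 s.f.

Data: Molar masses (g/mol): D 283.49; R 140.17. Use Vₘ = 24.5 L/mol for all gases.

1570 g

n(R) = 27.95 mol
n(D) = 3.970×1000 / 283.49 = 14.00 mol
n(A) = 699.6 / 24.5 = 28.56 mol
n(Z) = 11.18 mol
n/ν → R: 9.317, D: 7.000, A: 7.140, Z: 5.590; Z is limiting.
R consumed = (3/2) × 11.18 = 16.77 mol
R remaining = 27.95 − 16.77 = 11.18 mol
mass = 11.18 × 140.17 = 1567 g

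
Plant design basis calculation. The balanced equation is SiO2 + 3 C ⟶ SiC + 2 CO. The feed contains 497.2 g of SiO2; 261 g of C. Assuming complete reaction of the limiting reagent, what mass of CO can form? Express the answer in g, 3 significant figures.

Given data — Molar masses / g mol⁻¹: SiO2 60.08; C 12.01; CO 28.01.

n(SiO2) = 497.2 / 60.08 = 8.276 mol
n(C) = 261.0 / 12.01 = 21.73 mol
n/ν for SiO2 = 8.276/1 = 8.276
n/ν for C = 21.73/3 = 7.243
Smallest n/ν is C → limiting reagent.
n(CO) = (2/3) × 21.73 = 14.49 mol
mass = 14.49 × 28.01 = 405.9 g

406 g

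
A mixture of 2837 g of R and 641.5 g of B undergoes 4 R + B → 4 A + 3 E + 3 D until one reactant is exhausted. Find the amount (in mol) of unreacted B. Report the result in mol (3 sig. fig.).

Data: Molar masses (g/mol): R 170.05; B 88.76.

3.06 mol

n(R) = 2837 / 170.05 = 16.68 mol
n(B) = 641.5 / 88.76 = 7.227 mol
n/ν → R: 4.170, B: 7.227; R is limiting.
B consumed = (1/4) × 16.68 = 4.170 mol
B remaining = 7.227 − 4.170 = 3.057 mol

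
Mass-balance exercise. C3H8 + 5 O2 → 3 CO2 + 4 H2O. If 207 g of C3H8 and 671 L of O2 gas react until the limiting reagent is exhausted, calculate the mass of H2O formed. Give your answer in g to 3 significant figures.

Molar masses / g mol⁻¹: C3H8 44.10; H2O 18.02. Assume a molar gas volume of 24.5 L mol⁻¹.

n(C3H8) = 207.0 / 44.10 = 4.694 mol
n(O2) = 671.0 / 24.5 = 27.39 mol
n/ν for C3H8 = 4.694/1 = 4.694
n/ν for O2 = 27.39/5 = 5.478
Smallest n/ν is C3H8 → limiting reagent.
n(H2O) = (4/1) × 4.694 = 18.78 mol
mass = 18.78 × 18.02 = 338.4 g

338 g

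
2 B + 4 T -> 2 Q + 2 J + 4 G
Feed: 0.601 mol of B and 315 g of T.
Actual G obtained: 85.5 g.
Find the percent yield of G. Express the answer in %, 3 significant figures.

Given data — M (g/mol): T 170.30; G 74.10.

n(B) = 0.6010 mol
n(T) = 315.0 / 170.30 = 1.850 mol
n/ν → B: 0.3005, T: 0.4625; B is limiting.
theoretical n(G) = (4/2) × 0.6010 = 1.202 mol → 89.07 g
% yield = 85.5 / 89.07 × 100 = 95.99 %

96.0 %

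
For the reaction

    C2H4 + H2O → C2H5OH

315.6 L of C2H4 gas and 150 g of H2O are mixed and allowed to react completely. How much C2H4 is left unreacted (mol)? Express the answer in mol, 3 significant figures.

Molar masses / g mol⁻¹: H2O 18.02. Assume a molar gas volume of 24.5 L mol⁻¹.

n(C2H4) = 315.6 / 24.5 = 12.88 mol
n(H2O) = 150.0 / 18.02 = 8.324 mol
n/ν for C2H4 = 12.88/1 = 12.88
n/ν for H2O = 8.324/1 = 8.324
Smallest n/ν is H2O → limiting reagent.
C2H4 consumed = (1/1) × 8.324 = 8.324 mol
C2H4 remaining = 12.88 − 8.324 = 4.556 mol

4.56 mol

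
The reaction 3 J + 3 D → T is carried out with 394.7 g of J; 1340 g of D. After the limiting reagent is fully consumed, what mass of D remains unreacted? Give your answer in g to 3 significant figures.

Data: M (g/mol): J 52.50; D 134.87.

n(J) = 394.7 / 52.50 = 7.518 mol
n(D) = 1340 / 134.87 = 9.935 mol
n/ν for J = 7.518/3 = 2.506
n/ν for D = 9.935/3 = 3.312
Smallest n/ν is J → limiting reagent.
D consumed = (3/3) × 7.518 = 7.518 mol
D remaining = 9.935 − 7.518 = 2.417 mol
mass = 2.417 × 134.87 = 326.0 g

326 g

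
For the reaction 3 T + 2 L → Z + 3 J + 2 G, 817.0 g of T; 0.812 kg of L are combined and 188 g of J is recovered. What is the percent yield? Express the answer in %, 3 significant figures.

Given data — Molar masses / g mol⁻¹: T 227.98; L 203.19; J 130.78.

40.1 %

n(T) = 817.0 / 227.98 = 3.584 mol
n(L) = 0.8120×1000 / 203.19 = 3.996 mol
n/ν for T = 3.584/3 = 1.195
n/ν for L = 3.996/2 = 1.998
Smallest n/ν is T → limiting reagent.
theoretical n(J) = (3/3) × 3.584 = 3.584 mol → 468.7 g
% yield = 188 / 468.7 × 100 = 40.11 %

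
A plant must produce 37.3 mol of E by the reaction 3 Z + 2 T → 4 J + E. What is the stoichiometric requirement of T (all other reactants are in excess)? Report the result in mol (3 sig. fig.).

n(E) = 37.30 mol
n(T) = (2/1) × 37.30 = 74.60 mol

74.6 mol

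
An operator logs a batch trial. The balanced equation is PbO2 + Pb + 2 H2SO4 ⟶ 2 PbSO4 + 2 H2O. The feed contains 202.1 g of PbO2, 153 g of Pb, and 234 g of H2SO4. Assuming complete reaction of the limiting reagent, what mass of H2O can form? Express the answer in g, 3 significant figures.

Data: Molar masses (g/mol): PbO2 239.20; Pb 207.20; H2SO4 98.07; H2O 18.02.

n(PbO2) = 202.1 / 239.20 = 0.8449 mol
n(Pb) = 153.0 / 207.20 = 0.7384 mol
n(H2SO4) = 234.0 / 98.07 = 2.386 mol
n/ν → PbO2: 0.8449, Pb: 0.7384, H2SO4: 1.193; Pb is limiting.
n(H2O) = (2/1) × 0.7384 = 1.477 mol
mass = 1.477 × 18.02 = 26.62 g

26.6 g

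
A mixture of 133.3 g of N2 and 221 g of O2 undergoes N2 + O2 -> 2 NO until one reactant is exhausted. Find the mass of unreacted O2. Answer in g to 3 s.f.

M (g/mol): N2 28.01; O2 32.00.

68.7 g

n(N2) = 133.3 / 28.01 = 4.759 mol
n(O2) = 221.0 / 32.00 = 6.906 mol
n/ν → N2: 4.759, O2: 6.906; N2 is limiting.
O2 consumed = (1/1) × 4.759 = 4.759 mol
O2 remaining = 6.906 − 4.759 = 2.147 mol
mass = 2.147 × 32.00 = 68.70 g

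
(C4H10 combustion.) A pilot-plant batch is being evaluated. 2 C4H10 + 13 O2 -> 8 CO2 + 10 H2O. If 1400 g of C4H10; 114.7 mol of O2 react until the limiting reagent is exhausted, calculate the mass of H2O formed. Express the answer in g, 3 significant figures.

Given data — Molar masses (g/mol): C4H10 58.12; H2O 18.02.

n(C4H10) = 1400 / 58.12 = 24.09 mol
n(O2) = 114.7 mol
n/ν → C4H10: 12.05, O2: 8.823; O2 is limiting.
n(H2O) = (10/13) × 114.7 = 88.23 mol
mass = 88.23 × 18.02 = 1590 g

1590 g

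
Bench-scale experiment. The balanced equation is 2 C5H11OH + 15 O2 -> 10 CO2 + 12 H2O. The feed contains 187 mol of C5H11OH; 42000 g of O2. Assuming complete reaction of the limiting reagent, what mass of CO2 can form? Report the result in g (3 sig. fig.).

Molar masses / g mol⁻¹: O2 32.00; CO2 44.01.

n(C5H11OH) = 187.0 mol
n(O2) = 42000 / 32.00 = 1313 mol
n/ν for C5H11OH = 187.0/2 = 93.50
n/ν for O2 = 1313/15 = 87.53
Smallest n/ν is O2 → limiting reagent.
n(CO2) = (10/15) × 1313 = 875.3 mol
mass = 875.3 × 44.01 = 38520 g

38500 g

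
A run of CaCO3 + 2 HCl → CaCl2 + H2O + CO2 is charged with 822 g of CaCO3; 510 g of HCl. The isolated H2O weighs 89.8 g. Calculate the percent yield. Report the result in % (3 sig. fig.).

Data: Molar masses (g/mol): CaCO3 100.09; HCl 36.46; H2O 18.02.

n(CaCO3) = 822.0 / 100.09 = 8.213 mol
n(HCl) = 510.0 / 36.46 = 13.99 mol
n/ν for CaCO3 = 8.213/1 = 8.213
n/ν for HCl = 13.99/2 = 6.995
Smallest n/ν is HCl → limiting reagent.
theoretical n(H2O) = (1/2) × 13.99 = 6.995 mol → 126.0 g
% yield = 89.8 / 126.0 × 100 = 71.27 %

71.3 %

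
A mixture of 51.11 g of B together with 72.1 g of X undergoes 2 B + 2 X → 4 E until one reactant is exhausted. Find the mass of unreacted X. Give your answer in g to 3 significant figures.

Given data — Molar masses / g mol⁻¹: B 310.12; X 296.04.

n(B) = 51.11 / 310.12 = 0.1648 mol
n(X) = 72.10 / 296.04 = 0.2435 mol
n/ν → B: 0.08240, X: 0.1218; B is limiting.
X consumed = (2/2) × 0.1648 = 0.1648 mol
X remaining = 0.2435 − 0.1648 = 0.07870 mol
mass = 0.07870 × 296.04 = 23.30 g

23.3 g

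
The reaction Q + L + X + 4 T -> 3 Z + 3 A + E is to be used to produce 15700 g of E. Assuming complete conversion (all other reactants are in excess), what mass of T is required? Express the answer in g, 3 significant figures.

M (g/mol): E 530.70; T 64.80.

n(E) = 15700 / 530.70 = 29.58 mol
n(T) = (4/1) × 29.58 = 118.3 mol
mass = 118.3 × 64.80 = 7666 g

7670 g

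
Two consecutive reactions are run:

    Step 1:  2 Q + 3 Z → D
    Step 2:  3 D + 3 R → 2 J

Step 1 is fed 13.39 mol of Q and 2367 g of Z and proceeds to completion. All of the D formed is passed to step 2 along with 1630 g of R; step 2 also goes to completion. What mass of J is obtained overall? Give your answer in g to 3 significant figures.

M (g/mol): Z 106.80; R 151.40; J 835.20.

3730 g

Step 1:
n(Q) = 13.39 mol
n(Z) = 2367 / 106.80 = 22.16 mol
n/ν for Q = 13.39/2 = 6.695
n/ν for Z = 22.16/3 = 7.387
Smallest n/ν is Q → limiting reagent.
n(D) produced = (1/2) × 13.39 = 6.695 mol
Step 2:
n(D) available = 6.695 mol
n(R) = 1630 / 151.40 = 10.77 mol
n/ν for D = 6.695/3 = 2.232
n/ν for R = 10.77/3 = 3.590
Smallest n/ν is D → limiting reagent.
n(J) = (2/3) × 6.695 = 4.463 mol
mass = 4.463 × 835.20 = 3727 g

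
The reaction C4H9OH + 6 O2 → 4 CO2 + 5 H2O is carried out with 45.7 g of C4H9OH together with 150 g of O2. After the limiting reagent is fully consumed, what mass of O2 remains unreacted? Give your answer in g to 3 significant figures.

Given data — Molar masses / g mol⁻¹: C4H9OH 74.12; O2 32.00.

n(C4H9OH) = 45.70 / 74.12 = 0.6166 mol
n(O2) = 150.0 / 32.00 = 4.688 mol
n/ν for C4H9OH = 0.6166/1 = 0.6166
n/ν for O2 = 4.688/6 = 0.7813
Smallest n/ν is C4H9OH → limiting reagent.
O2 consumed = (6/1) × 0.6166 = 3.700 mol
O2 remaining = 4.688 − 3.700 = 0.9880 mol
mass = 0.9880 × 32.00 = 31.62 g

31.6 g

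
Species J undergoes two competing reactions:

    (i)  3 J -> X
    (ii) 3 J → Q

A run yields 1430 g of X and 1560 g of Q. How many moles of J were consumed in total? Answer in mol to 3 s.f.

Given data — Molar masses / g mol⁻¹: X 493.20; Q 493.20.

n(X) = 1430 / 493.20 = 2.899 mol
n(Q) = 1560 / 493.20 = 3.163 mol
n(J) via (i) = (3/1)×2.899 = 8.697 mol
n(J) via (ii) = (3/1)×3.163 = 9.489 mol
total n(J) = 8.697 + 9.489 = 18.19 mol

18.2 mol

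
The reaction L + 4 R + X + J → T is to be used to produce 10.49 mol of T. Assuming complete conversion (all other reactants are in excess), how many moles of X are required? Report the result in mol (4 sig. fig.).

n(T) = 10.49 mol
n(X) = (1/1) × 10.49 = 10.49 mol

10.49 mol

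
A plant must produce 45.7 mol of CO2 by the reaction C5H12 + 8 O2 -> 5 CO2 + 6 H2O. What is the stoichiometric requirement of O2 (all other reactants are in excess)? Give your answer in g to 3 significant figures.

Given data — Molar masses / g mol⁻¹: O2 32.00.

n(CO2) = 45.70 mol
n(O2) = (8/5) × 45.70 = 73.12 mol
mass = 73.12 × 32.00 = 2340 g

2340 g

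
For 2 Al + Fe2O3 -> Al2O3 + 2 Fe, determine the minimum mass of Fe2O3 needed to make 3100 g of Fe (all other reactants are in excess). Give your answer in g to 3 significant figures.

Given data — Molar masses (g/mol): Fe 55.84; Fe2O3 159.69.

4430 g

n(Fe) = 3100 / 55.84 = 55.52 mol
n(Fe2O3) = (1/2) × 55.52 = 27.76 mol
mass = 27.76 × 159.69 = 4433 g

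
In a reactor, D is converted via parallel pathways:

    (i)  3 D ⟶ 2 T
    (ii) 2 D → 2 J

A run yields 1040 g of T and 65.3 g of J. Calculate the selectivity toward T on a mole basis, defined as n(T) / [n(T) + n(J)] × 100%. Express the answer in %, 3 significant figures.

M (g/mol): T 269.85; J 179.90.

91.4 %

n(T) = 1040 / 269.85 = 3.854 mol
n(J) = 65.3 / 179.90 = 0.3630 mol
selectivity = 3.854/(3.854+0.3630) × 100 = 91.39 %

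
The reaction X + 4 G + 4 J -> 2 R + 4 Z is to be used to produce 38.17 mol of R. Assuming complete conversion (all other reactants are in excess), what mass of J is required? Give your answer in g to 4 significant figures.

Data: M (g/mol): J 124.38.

9495 g

n(R) = 38.17 mol
n(J) = (4/2) × 38.17 = 76.34 mol
mass = 76.34 × 124.38 = 9495 g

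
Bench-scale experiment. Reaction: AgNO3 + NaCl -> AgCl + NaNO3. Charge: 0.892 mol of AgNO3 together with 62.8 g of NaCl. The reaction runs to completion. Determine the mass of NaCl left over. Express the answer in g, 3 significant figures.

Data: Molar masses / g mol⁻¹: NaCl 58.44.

n(AgNO3) = 0.8920 mol
n(NaCl) = 62.80 / 58.44 = 1.075 mol
n/ν → AgNO3: 0.8920, NaCl: 1.075; AgNO3 is limiting.
NaCl consumed = (1/1) × 0.8920 = 0.8920 mol
NaCl remaining = 1.075 − 0.8920 = 0.1830 mol
mass = 0.1830 × 58.44 = 10.69 g

10.7 g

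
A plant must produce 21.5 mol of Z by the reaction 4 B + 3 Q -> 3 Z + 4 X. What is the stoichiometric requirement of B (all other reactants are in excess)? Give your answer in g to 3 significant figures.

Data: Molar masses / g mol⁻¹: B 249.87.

n(Z) = 21.50 mol
n(B) = (4/3) × 21.50 = 28.67 mol
mass = 28.67 × 249.87 = 7164 g

7160 g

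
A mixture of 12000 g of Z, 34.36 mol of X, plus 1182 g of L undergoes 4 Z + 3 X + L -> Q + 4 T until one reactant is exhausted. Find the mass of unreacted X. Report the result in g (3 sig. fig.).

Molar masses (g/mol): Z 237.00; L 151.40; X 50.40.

n(Z) = 12000 / 237.00 = 50.63 mol
n(X) = 34.36 mol
n(L) = 1182 / 151.40 = 7.807 mol
n/ν → Z: 12.66, X: 11.45, L: 7.807; L is limiting.
X consumed = (3/1) × 7.807 = 23.42 mol
X remaining = 34.36 − 23.42 = 10.94 mol
mass = 10.94 × 50.40 = 551.4 g

551 g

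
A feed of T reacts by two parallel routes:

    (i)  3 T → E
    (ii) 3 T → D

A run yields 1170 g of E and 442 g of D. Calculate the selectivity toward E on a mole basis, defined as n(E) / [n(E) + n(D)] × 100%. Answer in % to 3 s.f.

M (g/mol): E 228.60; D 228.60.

72.6 %

n(E) = 1170 / 228.60 = 5.118 mol
n(D) = 442 / 228.60 = 1.934 mol
selectivity = 5.118/(5.118+1.934) × 100 = 72.58 %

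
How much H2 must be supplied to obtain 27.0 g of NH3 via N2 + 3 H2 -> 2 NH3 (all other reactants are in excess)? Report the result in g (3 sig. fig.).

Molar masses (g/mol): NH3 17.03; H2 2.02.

n(NH3) = 27.0 / 17.03 = 1.585 mol
n(H2) = (3/2) × 1.585 = 2.378 mol
mass = 2.378 × 2.02 = 4.804 g

4.80 g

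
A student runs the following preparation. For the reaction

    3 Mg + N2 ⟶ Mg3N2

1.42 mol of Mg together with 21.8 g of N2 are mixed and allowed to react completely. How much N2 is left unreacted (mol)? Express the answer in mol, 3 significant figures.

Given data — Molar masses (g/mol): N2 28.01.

0.305 mol

n(Mg) = 1.420 mol
n(N2) = 21.80 / 28.01 = 0.7783 mol
n/ν for Mg = 1.420/3 = 0.4733
n/ν for N2 = 0.7783/1 = 0.7783
Smallest n/ν is Mg → limiting reagent.
N2 consumed = (1/3) × 1.420 = 0.4733 mol
N2 remaining = 0.7783 − 0.4733 = 0.3050 mol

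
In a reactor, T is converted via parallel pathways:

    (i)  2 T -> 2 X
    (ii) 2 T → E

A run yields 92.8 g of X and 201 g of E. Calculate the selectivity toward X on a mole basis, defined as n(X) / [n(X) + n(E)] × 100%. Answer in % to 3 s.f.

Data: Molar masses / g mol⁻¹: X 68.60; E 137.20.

n(X) = 92.8 / 68.60 = 1.353 mol
n(E) = 201 / 137.20 = 1.465 mol
selectivity = 1.353/(1.353+1.465) × 100 = 48.01 %

48.0 %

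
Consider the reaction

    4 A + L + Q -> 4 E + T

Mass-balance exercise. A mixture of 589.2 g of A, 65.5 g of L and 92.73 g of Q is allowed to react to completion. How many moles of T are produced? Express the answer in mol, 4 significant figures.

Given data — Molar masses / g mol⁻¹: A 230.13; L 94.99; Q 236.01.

0.3929 mol

n(A) = 589.2 / 230.13 = 2.560 mol
n(L) = 65.50 / 94.99 = 0.6895 mol
n(Q) = 92.73 / 236.01 = 0.3929 mol
n/ν → A: 0.6400, L: 0.6895, Q: 0.3929; Q is limiting.
n(T) = (1/1) × 0.3929 = 0.3929 mol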